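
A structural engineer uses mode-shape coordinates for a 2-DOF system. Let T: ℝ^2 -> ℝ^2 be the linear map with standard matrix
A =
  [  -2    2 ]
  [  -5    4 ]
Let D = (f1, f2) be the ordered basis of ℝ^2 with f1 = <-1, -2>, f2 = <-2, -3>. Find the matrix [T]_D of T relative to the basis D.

[[0, -2], [1, 2]]

Let P have columns f1, f2. Then [T]_D = P^(-1) A P.
Here det P = -1, so P^(-1) is integer; computing A P first and then P^(-1)(A P) gives [[0, -2], [1, 2]].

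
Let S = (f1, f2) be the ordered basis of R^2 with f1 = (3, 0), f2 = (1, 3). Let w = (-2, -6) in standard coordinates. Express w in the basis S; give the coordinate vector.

[w]_S is the unique c with M c = w, where M has columns f1, f2.
System: 3c_1 + c_2 = -2, 0c_1 + 3c_2 = -6; solving gives c_1 = 0, c_2 = -2.
Check: 0·f1 - 2f2 = (-2, -6).

(0, -2)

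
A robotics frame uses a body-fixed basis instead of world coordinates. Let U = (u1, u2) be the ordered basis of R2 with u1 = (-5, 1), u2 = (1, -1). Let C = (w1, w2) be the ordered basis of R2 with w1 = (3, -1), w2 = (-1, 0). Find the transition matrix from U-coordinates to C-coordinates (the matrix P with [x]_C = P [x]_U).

[[-1, 1], [2, 2]]

Column j of P is [uj]_C, since P maps U-coordinates to C-coordinates.
Expressing u1 in C: u1 = -w1 + 2w2, so column 1 of P is (-1, 2).
Doing the same for each uj gives P = [[-1, 1], [2, 2]].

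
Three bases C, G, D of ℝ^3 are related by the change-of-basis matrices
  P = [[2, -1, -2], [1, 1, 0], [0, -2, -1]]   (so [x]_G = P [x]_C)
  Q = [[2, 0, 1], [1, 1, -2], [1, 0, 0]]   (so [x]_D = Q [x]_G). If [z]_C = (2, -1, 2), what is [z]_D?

Composing the changes, [z]_D = Q P [z]_C.
Q P = [[4, -4, -5], [3, 4, 0], [2, -1, -2]]; applying this to (2, -1, 2) gives (2, 2, 1).

(2, 2, 1)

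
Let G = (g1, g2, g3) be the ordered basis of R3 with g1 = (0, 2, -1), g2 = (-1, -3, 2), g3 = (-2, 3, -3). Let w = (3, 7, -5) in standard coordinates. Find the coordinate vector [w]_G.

We seek scalars with c_1 g1 + ... + c_3 g3 = w; equivalently solve M c = w where the columns of M are g1, ..., g3.
Solving this 3x3 system gives c = (-1, -3, 0).
Check: -g1 - 3g2 + 0·g3 = (3, 7, -5).

(-1, -3, 0)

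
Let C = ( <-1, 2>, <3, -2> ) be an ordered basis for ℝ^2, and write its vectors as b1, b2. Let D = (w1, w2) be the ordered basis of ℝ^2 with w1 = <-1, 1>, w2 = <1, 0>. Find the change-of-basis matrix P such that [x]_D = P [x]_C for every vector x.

[[2, -2], [1, 1]]

Column j of P is [bj]_D, since P maps C-coordinates to D-coordinates.
Expressing b1 in D: b1 = 2w1 + w2, so column 1 of P is <2, 1>.
Doing the same for each bj gives P = [[2, -2], [1, 1]].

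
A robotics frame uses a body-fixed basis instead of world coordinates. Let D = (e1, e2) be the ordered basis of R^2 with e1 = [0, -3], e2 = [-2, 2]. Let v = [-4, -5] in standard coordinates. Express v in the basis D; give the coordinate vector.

We seek scalars with c_1 e1 + c_2 e2 = v; equivalently solve M c = v where the columns of M are e1, e2.
System: 0c_1 - 2c_2 = -4, -3c_1 + 2c_2 = -5; solving gives c_1 = 3, c_2 = 2.
Check: 3e1 + 2e2 = [-4, -5].

[3, 2]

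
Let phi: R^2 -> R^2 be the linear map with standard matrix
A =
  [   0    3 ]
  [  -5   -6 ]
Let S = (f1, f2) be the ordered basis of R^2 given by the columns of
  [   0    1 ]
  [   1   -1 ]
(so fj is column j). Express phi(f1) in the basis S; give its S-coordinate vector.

Compute phi(f1) = A f1 = <3, -6> in standard coordinates.
Then write this in S-coordinates: solve for y in y_1 f1 + y_2 f2 = <3, -6>.
This gives y = <-3, 3>, which is column 1 of [phi]_S.

<-3, 3>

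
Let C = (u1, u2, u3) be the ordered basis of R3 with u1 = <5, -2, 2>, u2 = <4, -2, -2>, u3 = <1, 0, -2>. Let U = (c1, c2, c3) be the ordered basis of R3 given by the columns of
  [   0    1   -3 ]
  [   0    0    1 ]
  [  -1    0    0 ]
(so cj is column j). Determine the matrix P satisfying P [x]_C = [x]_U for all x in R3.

Column j of P is [uj]_U, since P maps C-coordinates to U-coordinates.
Expressing u1 in U: u1 = -2c1 - c2 - 2c3, so column 1 of P is <-2, -1, -2>.
Doing the same for each uj gives P = [[-2, 2, 2], [-1, -2, 1], [-2, -2, 0]].

[[-2, 2, 2], [-1, -2, 1], [-2, -2, 0]]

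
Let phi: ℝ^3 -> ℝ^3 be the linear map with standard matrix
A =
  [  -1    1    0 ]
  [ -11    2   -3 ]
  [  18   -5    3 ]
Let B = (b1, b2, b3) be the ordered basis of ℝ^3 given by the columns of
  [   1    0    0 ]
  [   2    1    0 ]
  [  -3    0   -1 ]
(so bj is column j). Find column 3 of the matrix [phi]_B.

Column 3 of [phi]_B is the B-coordinate vector of phi(b3).
In standard coordinates phi(b3) = A b3 = <0, 3, -3>.
Converting to B: <0, 3, -3> = 0·b1 + 3b2 + 3b3, so the coordinate vector is <0, 3, 3>.

<0, 3, 3>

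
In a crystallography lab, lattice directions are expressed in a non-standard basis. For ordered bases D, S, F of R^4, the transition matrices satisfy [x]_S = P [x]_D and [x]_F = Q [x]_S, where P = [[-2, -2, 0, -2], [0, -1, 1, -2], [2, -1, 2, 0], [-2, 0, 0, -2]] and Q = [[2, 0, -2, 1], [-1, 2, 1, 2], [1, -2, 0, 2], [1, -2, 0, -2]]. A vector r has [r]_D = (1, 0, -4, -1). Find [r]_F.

(12, -10, 4, 4)

First [r]_S = P [r]_D = (0, -2, -6, 0).
Then [r]_F = Q [r]_S = (12, -10, 4, 4).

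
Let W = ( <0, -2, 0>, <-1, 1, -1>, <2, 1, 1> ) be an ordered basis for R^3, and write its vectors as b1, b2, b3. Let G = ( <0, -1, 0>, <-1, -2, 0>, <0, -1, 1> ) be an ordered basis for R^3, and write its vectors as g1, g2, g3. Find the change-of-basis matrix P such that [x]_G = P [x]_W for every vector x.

[[2, -2, 2], [0, 1, -2], [0, -1, 1]]

Let M have columns bj and N have columns gj. Then for every x, N [x]_G = x = M [x]_W, so P = N^(-1) M.
Since det N = -1, N^(-1) has integer entries; multiplying gives P = [[2, -2, 2], [0, 1, -2], [0, -1, 1]].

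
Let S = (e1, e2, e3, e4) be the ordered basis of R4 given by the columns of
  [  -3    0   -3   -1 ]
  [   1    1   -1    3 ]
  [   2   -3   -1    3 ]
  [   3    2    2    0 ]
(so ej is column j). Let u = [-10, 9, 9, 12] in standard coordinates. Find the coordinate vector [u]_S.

[4, 1, -1, 1]

[u]_S is the unique c with M c = u, where M has columns e1, ..., e4.
Gaussian elimination on [M | u] yields c = (4, 1, -1, 1).
Check: 4e1 + e2 - e3 + e4 = [-10, 9, 9, 12].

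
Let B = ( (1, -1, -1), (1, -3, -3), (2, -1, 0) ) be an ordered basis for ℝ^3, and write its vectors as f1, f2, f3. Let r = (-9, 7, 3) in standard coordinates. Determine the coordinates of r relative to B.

(0, -1, -4)

Write r = c_1 f1 + ... + c_3 f3 and solve for the c_i.
Gaussian elimination on [M | r] yields c = (0, -1, -4).
Check: 0·f1 - f2 - 4f3 = (-9, 7, 3).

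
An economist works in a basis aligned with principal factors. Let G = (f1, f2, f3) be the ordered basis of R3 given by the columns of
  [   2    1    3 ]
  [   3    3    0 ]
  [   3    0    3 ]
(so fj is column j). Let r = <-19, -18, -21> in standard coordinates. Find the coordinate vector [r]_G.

<-4, -2, -3>

[r]_G is the unique c with M c = r, where M has columns f1, ..., f3.
Gaussian elimination on [M | r] yields c = (-4, -2, -3).
Check: -4f1 - 2f2 - 3f3 = <-19, -18, -21>.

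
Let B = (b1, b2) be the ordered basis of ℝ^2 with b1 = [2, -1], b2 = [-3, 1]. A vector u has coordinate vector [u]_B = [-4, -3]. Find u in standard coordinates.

The coordinates say u = -4b1 - 3b2; adding the scaled basis vectors gives [1, 1].

[1, 1]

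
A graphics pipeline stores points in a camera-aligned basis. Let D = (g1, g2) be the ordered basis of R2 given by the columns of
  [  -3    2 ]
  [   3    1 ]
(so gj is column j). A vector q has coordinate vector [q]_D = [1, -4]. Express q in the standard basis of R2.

The coordinates say q = g1 - 4g2; adding the scaled basis vectors gives [-11, -1].

[-11, -1]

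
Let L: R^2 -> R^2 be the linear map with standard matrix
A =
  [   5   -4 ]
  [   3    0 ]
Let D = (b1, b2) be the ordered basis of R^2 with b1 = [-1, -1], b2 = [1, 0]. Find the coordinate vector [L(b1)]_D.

[3, 2]

Column 1 of [L]_D is the D-coordinate vector of L(b1).
In standard coordinates L(b1) = A b1 = [-1, -3].
Converting to D: [-1, -3] = 3b1 + 2b2, so the coordinate vector is [3, 2].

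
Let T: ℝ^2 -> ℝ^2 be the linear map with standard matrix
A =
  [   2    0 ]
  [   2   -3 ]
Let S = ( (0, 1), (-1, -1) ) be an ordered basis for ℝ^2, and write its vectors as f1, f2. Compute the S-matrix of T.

[[-3, 3], [0, 2]]

The j-th column of [T]_S is [T(fj)]_S.
T(f1) = A f1 = (0, -3) = -3f1 + 0·f2, so column 1 is (-3, 0).
Repeating for f2 and assembling the columns gives [[-3, 3], [0, 2]].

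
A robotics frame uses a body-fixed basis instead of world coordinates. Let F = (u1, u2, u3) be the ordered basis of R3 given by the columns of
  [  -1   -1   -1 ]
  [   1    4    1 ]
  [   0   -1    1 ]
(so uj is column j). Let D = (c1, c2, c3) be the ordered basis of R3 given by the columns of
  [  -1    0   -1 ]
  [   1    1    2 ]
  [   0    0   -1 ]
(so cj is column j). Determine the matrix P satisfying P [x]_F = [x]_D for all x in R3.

[[1, 0, 2], [0, 2, 1], [0, 1, -1]]

Take x = uj: its F-coordinates are the j-th standard unit vector, so P e_j — column j of P — equals [uj]_D.
u1 = c1 + 0·c2 + 0·c3, giving column 1 = <1, 0, 0>; repeating for each j gives P = [[1, 0, 2], [0, 2, 1], [0, 1, -1]].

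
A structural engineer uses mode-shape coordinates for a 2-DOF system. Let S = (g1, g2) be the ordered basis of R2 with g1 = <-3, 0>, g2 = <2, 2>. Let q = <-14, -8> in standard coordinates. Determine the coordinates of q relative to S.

<2, -4>

[q]_S is the unique c with M c = q, where M has columns g1, g2.
System: -3c_1 + 2c_2 = -14, 0c_1 + 2c_2 = -8; solving gives c_1 = 2, c_2 = -4.
Check: 2g1 - 4g2 = <-14, -8>.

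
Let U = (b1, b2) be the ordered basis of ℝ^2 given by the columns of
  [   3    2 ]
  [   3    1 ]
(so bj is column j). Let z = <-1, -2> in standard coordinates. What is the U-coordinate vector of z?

<-1, 1>

Write z = c_1 b1 + c_2 b2 and solve for the c_i.
System: 3c_1 + 2c_2 = -1, 3c_1 + c_2 = -2; solving gives c_1 = -1, c_2 = 1.
Check: -b1 + b2 = <-1, -2>.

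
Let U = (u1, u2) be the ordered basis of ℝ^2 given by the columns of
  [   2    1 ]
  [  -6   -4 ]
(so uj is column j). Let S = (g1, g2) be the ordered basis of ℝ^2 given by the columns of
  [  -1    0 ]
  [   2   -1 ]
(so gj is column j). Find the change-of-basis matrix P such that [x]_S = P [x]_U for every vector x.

Take x = uj: its U-coordinates are the j-th standard unit vector, so P e_j — column j of P — equals [uj]_S.
u1 = -2g1 + 2g2, giving column 1 = [-2, 2]; repeating for each j gives P = [[-2, -1], [2, 2]].

[[-2, -1], [2, 2]]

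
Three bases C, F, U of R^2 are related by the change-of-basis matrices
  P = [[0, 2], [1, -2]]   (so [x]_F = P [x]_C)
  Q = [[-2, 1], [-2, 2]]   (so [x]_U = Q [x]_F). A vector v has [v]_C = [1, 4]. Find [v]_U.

First [v]_F = P [v]_C = [8, -7].
Then [v]_U = Q [v]_F = [-23, -30].

[-23, -30]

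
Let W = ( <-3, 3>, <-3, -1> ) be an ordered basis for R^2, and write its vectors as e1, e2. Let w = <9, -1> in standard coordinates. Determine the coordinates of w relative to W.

Write w = c_1 e1 + c_2 e2 and solve for the c_i.
System: -3c_1 - 3c_2 = 9, 3c_1 - c_2 = -1; solving gives c_1 = -1, c_2 = -2.
Check: -e1 - 2e2 = <9, -1>.

<-1, -2>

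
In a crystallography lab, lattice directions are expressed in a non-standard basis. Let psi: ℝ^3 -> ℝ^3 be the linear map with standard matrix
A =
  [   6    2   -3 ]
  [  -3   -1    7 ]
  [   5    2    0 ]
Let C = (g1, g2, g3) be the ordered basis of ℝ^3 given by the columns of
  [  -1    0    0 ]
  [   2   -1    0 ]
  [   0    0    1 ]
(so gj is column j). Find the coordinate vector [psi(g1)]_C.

Compute psi(g1) = A g1 = [-2, 1, -1] in standard coordinates.
Then write this in C-coordinates: solve for y in y_1 g1 + ... + y_3 g3 = [-2, 1, -1].
This gives y = [2, 3, -1], which is column 1 of [psi]_C.

[2, 3, -1]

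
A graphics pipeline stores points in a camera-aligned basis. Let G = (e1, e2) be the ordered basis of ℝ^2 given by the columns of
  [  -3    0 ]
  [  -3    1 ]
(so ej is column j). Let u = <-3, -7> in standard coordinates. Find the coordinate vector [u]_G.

Write u = c_1 e1 + c_2 e2 and solve for the c_i.
System: -3c_1 + 0c_2 = -3, -3c_1 + c_2 = -7; solving gives c_1 = 1, c_2 = -4.
Check: e1 - 4e2 = <-3, -7>.

<1, -4>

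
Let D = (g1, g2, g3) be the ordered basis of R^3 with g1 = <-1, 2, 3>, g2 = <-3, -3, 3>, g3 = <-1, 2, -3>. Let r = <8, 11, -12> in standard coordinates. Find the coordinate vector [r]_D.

Write r = c_1 g1 + ... + c_3 g3 and solve for the c_i.
Solving this 3x3 system gives c = (0, -3, 1).
Check: 0·g1 - 3g2 + g3 = <8, 11, -12>.

<0, -3, 1>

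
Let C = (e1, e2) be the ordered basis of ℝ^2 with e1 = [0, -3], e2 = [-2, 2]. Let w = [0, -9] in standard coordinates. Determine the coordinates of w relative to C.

[3, 0]

Write w = c_1 e1 + c_2 e2 and solve for the c_i.
System: 0c_1 - 2c_2 = 0, -3c_1 + 2c_2 = -9; solving gives c_1 = 3, c_2 = 0.
Check: 3e1 + 0·e2 = [0, -9].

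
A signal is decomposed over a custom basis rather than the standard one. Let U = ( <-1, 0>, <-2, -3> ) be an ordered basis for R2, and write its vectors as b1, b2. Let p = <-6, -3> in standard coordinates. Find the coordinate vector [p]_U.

Write p = c_1 b1 + c_2 b2 and solve for the c_i.
System: -c_1 - 2c_2 = -6, 0c_1 - 3c_2 = -3; solving gives c_1 = 4, c_2 = 1.
Check: 4b1 + b2 = <-6, -3>.

<4, 1>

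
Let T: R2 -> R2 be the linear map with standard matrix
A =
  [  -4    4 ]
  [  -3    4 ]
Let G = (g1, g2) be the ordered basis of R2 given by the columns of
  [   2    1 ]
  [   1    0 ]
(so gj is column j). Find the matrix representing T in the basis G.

Let P have columns g1, g2. Then [T]_G = P^(-1) A P.
Here det P = -1, so P^(-1) is integer; computing A P first and then P^(-1)(A P) gives [[-2, -3], [0, 2]].

[[-2, -3], [0, 2]]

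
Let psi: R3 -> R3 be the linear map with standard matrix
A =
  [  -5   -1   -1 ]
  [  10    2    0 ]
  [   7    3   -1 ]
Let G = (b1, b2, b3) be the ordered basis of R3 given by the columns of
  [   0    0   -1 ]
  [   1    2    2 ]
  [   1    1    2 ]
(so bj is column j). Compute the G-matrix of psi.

[[-2, 0, 2], [0, -1, -3], [2, 3, -1]]

With P the matrix whose columns are b1, ..., b3, [psi]_G = P^(-1) A P.
Column by column: psi(b1) = A b1 = <-2, 2, 2>; its G-coordinates <-2, 0, 2> give column 1.
Continuing for each basis vector yields [psi]_G = [[-2, 0, 2], [0, -1, -3], [2, 3, -1]].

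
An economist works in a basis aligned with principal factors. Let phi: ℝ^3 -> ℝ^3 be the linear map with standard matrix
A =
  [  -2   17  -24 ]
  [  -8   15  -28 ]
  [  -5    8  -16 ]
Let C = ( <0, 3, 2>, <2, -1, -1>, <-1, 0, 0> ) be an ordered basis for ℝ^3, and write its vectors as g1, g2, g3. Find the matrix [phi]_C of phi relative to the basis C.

The j-th column of [phi]_C is [phi(gj)]_C.
phi(g1) = A g1 = <3, -11, -8> = -3g1 + 2g2 + g3, so column 1 is <-3, 2, 1>.
Repeating for g2, g3 and assembling the columns gives [[-3, -1, 3], [2, 0, 1], [1, -3, 0]].

[[-3, -1, 3], [2, 0, 1], [1, -3, 0]]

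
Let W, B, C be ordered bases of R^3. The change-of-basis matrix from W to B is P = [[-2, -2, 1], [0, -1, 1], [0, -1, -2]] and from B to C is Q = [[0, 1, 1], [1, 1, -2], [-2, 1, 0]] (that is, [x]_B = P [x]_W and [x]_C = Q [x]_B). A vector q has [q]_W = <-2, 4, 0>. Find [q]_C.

<-8, 0, 4>

Apply P to get B-coordinates <-4, -4, -4>, then Q to get C-coordinates.
The result is [q]_C = <-8, 0, 4>.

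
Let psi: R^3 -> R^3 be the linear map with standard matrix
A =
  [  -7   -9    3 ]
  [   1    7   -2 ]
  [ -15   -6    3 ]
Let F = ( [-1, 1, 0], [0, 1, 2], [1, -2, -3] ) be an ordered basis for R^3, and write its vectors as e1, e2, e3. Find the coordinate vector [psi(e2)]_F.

Column 2 of [psi]_F is the F-coordinate vector of psi(e2).
In standard coordinates psi(e2) = A e2 = [-3, 3, 0].
Converting to F: [-3, 3, 0] = 3e1 + 0·e2 + 0·e3, so the coordinate vector is [3, 0, 0].

[3, 0, 0]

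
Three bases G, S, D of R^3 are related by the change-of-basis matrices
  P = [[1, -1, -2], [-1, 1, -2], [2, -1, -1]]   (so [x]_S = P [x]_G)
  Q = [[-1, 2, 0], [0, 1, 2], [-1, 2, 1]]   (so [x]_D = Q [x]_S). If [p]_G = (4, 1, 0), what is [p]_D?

First [p]_S = P [p]_G = (3, -3, 7).
Then [p]_D = Q [p]_S = (-9, 11, -2).

(-9, 11, -2)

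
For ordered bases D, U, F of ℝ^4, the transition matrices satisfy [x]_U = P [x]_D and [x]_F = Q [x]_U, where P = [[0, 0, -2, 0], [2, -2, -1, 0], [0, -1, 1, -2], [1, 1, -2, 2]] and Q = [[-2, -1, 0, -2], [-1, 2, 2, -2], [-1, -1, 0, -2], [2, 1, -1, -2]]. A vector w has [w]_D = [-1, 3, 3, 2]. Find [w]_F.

[23, -24, 17, -19]

Apply P to get U-coordinates [-6, -11, -4, 0], then Q to get F-coordinates.
The result is [w]_F = [23, -24, 17, -19].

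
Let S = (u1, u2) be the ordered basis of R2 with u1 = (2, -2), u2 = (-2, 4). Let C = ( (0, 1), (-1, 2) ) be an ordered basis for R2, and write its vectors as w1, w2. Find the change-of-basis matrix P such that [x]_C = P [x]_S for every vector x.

[[2, 0], [-2, 2]]

Take x = uj: its S-coordinates are the j-th standard unit vector, so P e_j — column j of P — equals [uj]_C.
u1 = 2w1 - 2w2, giving column 1 = (2, -2); repeating for each j gives P = [[2, 0], [-2, 2]].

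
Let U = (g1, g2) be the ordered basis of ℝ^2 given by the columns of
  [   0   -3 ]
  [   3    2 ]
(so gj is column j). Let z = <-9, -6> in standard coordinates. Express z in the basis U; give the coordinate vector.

<-4, 3>

[z]_U is the unique c with M c = z, where M has columns g1, g2.
System: 0c_1 - 3c_2 = -9, 3c_1 + 2c_2 = -6; solving gives c_1 = -4, c_2 = 3.
Check: -4g1 + 3g2 = <-9, -6>.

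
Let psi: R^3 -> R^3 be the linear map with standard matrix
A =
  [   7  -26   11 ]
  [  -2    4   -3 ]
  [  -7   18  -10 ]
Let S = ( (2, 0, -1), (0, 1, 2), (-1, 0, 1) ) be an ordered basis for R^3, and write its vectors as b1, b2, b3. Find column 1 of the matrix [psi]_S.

(1, -1, -1)

Column 1 of [psi]_S is the S-coordinate vector of psi(b1).
In standard coordinates psi(b1) = A b1 = (3, -1, -4).
Converting to S: (3, -1, -4) = b1 - b2 - b3, so the coordinate vector is (1, -1, -1).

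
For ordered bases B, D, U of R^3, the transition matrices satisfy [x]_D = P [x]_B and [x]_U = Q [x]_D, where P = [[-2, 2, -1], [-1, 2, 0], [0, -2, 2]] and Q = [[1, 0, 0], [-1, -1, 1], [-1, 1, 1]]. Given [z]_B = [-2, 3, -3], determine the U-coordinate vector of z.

Apply P to get D-coordinates [13, 8, -12], then Q to get U-coordinates.
The result is [z]_U = [13, -33, -17].

[13, -33, -17]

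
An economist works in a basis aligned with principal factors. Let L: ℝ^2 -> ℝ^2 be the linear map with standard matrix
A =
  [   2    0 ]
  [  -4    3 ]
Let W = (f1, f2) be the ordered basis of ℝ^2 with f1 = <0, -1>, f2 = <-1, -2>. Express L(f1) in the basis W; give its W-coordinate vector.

<3, 0>

Compute L(f1) = A f1 = <0, -3> in standard coordinates.
Then write this in W-coordinates: solve for y in y_1 f1 + y_2 f2 = <0, -3>.
This gives y = <3, 0>, which is column 1 of [L]_W.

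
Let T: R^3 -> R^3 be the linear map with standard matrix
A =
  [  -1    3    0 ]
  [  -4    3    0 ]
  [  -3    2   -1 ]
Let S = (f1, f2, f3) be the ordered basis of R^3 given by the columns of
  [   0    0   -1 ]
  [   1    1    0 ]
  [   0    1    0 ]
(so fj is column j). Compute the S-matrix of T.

[[1, 2, 1], [2, 1, 3], [-3, -3, -1]]

The j-th column of [T]_S is [T(fj)]_S.
T(f1) = A f1 = [3, 3, 2] = f1 + 2f2 - 3f3, so column 1 is [1, 2, -3].
Repeating for f2, f3 and assembling the columns gives [[1, 2, 1], [2, 1, 3], [-3, -3, -1]].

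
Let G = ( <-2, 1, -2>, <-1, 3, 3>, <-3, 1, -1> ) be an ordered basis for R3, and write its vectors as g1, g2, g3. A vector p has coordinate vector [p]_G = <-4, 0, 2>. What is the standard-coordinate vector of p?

<2, -2, 6>

The coordinates say p = -4g1 + 0·g2 + 2g3; adding the scaled basis vectors gives <2, -2, 6>.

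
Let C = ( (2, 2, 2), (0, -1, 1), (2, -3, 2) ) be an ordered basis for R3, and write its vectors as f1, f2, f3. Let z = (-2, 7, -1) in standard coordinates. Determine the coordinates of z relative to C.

We seek scalars with c_1 f1 + ... + c_3 f3 = z; equivalently solve M c = z where the columns of M are f1, ..., f3.
Gaussian elimination on [M | z] yields c = (1, 1, -2).
Check: f1 + f2 - 2f3 = (-2, 7, -1).

(1, 1, -2)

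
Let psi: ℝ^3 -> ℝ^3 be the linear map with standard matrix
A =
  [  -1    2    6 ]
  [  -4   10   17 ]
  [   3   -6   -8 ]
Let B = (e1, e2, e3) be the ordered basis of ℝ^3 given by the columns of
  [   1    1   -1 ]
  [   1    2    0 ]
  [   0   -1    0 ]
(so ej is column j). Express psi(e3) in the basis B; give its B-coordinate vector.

Column 3 of [psi]_B is the B-coordinate vector of psi(e3).
In standard coordinates psi(e3) = A e3 = <1, 4, -3>.
Converting to B: <1, 4, -3> = -2e1 + 3e2 + 0·e3, so the coordinate vector is <-2, 3, 0>.

<-2, 3, 0>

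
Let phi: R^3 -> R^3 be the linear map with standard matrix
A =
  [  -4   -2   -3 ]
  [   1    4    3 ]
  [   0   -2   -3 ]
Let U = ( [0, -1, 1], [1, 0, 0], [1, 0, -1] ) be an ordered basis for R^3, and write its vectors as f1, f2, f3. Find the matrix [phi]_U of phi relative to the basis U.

The j-th column of [phi]_U is [phi(fj)]_U.
phi(f1) = A f1 = [-1, -1, -1] = f1 - 3f2 + 2f3, so column 1 is [1, -3, 2].
Repeating for f2, f3 and assembling the columns gives [[1, -1, 2], [-3, -3, 0], [2, -1, -1]].

[[1, -1, 2], [-3, -3, 0], [2, -1, -1]]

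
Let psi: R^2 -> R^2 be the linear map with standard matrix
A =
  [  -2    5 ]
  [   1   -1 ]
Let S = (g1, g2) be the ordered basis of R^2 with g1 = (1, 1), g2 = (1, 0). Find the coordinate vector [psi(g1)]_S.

Compute psi(g1) = A g1 = (3, 0) in standard coordinates.
Then write this in S-coordinates: solve for y in y_1 g1 + y_2 g2 = (3, 0).
This gives y = (0, 3), which is column 1 of [psi]_S.

(0, 3)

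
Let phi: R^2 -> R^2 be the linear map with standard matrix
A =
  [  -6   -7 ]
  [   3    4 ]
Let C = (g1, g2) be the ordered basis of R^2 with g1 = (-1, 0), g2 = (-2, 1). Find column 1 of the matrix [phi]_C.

(0, -3)

Compute phi(g1) = A g1 = (6, -3) in standard coordinates.
Then write this in C-coordinates: solve for y in y_1 g1 + y_2 g2 = (6, -3).
This gives y = (0, -3), which is column 1 of [phi]_C.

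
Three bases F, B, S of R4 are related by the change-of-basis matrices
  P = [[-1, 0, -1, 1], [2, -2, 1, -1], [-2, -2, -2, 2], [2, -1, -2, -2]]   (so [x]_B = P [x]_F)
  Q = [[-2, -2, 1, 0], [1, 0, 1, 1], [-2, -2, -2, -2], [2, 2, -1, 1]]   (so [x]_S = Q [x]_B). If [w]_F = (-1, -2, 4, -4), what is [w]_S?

(-16, -17, 14, 16)

Apply P to get B-coordinates (-7, 10, -10, 0), then Q to get S-coordinates.
The result is [w]_S = (-16, -17, 14, 16).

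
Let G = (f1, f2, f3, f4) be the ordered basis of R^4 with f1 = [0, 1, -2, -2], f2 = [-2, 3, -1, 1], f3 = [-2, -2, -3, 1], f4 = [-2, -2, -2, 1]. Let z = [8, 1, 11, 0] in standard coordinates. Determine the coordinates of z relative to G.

[-2, -1, 0, -3]

[z]_G is the unique c with M c = z, where M has columns f1, ..., f4.
Solving this 4x4 system gives c = (-2, -1, 0, -3).
Check: -2f1 - f2 + 0·f3 - 3f4 = [8, 1, 11, 0].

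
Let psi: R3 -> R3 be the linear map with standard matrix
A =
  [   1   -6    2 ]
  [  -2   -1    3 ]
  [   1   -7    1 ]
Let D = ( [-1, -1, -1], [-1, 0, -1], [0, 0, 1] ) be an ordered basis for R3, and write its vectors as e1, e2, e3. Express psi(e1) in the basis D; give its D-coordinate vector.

[0, -3, 2]

Compute psi(e1) = A e1 = [3, 0, 5] in standard coordinates.
Then write this in D-coordinates: solve for y in y_1 e1 + ... + y_3 e3 = [3, 0, 5].
This gives y = [0, -3, 2], which is column 1 of [psi]_D.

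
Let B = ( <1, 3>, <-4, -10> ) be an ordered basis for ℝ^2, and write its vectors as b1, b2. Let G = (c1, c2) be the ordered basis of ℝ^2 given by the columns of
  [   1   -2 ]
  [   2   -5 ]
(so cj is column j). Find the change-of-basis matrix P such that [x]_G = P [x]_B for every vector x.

[[-1, 0], [-1, 2]]

Let M have columns bj and N have columns cj. Then for every x, N [x]_G = x = M [x]_B, so P = N^(-1) M.
Since det N = -1, N^(-1) has integer entries; multiplying gives P = [[-1, 0], [-1, 2]].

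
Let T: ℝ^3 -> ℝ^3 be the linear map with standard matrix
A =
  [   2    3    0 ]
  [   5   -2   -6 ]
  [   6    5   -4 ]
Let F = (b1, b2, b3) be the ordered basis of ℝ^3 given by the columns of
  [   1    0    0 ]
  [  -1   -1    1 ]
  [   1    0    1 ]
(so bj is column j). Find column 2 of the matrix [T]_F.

(-3, -1, -2)

Compute T(b2) = A b2 = (-3, 2, -5) in standard coordinates.
Then write this in F-coordinates: solve for y in y_1 b1 + ... + y_3 b3 = (-3, 2, -5).
This gives y = (-3, -1, -2), which is column 2 of [T]_F.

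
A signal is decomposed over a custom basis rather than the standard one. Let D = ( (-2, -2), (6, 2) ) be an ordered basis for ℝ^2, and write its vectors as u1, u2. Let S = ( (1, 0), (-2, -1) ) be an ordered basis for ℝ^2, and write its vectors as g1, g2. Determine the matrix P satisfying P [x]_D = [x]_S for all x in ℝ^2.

Take x = uj: its D-coordinates are the j-th standard unit vector, so P e_j — column j of P — equals [uj]_S.
u1 = 2g1 + 2g2, giving column 1 = (2, 2); repeating for each j gives P = [[2, 2], [2, -2]].

[[2, 2], [2, -2]]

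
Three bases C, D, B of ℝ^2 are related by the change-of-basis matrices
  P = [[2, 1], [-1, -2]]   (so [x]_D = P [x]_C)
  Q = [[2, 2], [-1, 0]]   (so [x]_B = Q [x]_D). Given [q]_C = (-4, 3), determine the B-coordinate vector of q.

Composing the changes, [q]_B = Q P [q]_C.
Q P = [[2, -2], [-2, -1]]; applying this to (-4, 3) gives (-14, 5).

(-14, 5)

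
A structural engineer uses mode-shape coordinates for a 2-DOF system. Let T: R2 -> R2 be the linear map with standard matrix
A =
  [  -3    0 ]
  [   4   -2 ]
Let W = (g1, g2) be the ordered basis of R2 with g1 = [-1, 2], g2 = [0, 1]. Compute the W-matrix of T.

[[-3, 0], [-2, -2]]

With P the matrix whose columns are g1, g2, [T]_W = P^(-1) A P.
Column by column: T(g1) = A g1 = [3, -8]; its W-coordinates [-3, -2] give column 1.
Continuing for each basis vector yields [T]_W = [[-3, 0], [-2, -2]].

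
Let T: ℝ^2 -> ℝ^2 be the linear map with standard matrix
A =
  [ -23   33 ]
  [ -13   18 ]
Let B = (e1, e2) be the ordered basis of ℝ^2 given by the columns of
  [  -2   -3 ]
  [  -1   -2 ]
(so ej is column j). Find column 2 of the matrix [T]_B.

Column 2 of [T]_B is the B-coordinate vector of T(e2).
In standard coordinates T(e2) = A e2 = [3, 3].
Converting to B: [3, 3] = 3e1 - 3e2, so the coordinate vector is [3, -3].

[3, -3]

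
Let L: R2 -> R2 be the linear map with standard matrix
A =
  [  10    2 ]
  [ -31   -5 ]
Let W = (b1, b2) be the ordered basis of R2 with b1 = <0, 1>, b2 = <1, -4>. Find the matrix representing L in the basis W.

The j-th column of [L]_W is [L(bj)]_W.
L(b1) = A b1 = <2, -5> = 3b1 + 2b2, so column 1 is <3, 2>.
Repeating for b2 and assembling the columns gives [[3, -3], [2, 2]].

[[3, -3], [2, 2]]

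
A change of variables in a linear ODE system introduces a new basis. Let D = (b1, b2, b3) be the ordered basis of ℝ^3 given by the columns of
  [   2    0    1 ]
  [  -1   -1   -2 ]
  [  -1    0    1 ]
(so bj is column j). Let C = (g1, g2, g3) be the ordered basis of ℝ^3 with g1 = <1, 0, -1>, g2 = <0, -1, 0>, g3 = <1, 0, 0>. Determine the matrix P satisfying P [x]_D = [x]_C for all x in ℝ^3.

[[1, 0, -1], [1, 1, 2], [1, 0, 2]]

Let M have columns bj and N have columns gj. Then for every x, N [x]_C = x = M [x]_D, so P = N^(-1) M.
Since det N = -1, N^(-1) has integer entries; multiplying gives P = [[1, 0, -1], [1, 1, 2], [1, 0, 2]].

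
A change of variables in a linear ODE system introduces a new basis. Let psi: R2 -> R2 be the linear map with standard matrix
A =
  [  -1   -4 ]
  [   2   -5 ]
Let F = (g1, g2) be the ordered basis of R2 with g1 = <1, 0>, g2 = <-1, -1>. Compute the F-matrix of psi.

With P the matrix whose columns are g1, g2, [psi]_F = P^(-1) A P.
Column by column: psi(g1) = A g1 = <-1, 2>; its F-coordinates <-3, -2> give column 1.
Continuing for each basis vector yields [psi]_F = [[-3, 2], [-2, -3]].

[[-3, 2], [-2, -3]]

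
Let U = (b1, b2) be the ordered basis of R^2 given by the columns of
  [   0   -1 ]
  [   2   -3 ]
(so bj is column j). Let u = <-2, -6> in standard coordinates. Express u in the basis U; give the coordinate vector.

<0, 2>

[u]_U is the unique c with M c = u, where M has columns b1, b2.
System: 0c_1 - c_2 = -2, 2c_1 - 3c_2 = -6; solving gives c_1 = 0, c_2 = 2.
Check: 0·b1 + 2b2 = <-2, -6>.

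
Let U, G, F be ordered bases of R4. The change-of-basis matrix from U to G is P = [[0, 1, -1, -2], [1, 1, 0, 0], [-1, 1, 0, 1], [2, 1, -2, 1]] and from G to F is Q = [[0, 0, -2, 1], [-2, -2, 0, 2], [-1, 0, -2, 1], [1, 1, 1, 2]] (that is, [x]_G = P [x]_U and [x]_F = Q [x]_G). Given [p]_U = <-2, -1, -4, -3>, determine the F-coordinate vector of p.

Apply P to get G-coordinates <9, -3, -2, 0>, then Q to get F-coordinates.
The result is [p]_F = <4, -12, -5, 4>.

<4, -12, -5, 4>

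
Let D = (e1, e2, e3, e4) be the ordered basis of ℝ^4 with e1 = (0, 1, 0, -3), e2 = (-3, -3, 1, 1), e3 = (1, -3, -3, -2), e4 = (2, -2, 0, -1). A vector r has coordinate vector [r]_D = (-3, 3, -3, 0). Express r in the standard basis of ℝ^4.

(-12, -3, 12, 18)

By definition r = -3e1 + 3e2 - 3e3 + 0·e4.
Summing componentwise gives (-12, -3, 12, 18).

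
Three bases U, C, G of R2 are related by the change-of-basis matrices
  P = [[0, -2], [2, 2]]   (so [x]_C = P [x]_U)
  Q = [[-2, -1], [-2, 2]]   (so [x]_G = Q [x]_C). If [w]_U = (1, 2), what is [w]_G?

First [w]_C = P [w]_U = (-4, 6).
Then [w]_G = Q [w]_C = (2, 20).

(2, 20)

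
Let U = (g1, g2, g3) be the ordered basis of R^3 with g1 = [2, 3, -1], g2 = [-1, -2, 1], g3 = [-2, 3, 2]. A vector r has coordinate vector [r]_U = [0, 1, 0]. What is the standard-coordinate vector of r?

By definition r = 0·g1 + g2 + 0·g3.
Summing componentwise gives [-1, -2, 1].

[-1, -2, 1]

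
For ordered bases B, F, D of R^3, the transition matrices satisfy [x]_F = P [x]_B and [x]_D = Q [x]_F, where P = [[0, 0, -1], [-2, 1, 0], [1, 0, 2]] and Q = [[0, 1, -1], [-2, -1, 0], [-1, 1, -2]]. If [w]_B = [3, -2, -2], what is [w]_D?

[-7, 4, -8]

Apply P to get F-coordinates [2, -8, -1], then Q to get D-coordinates.
The result is [w]_D = [-7, 4, -8].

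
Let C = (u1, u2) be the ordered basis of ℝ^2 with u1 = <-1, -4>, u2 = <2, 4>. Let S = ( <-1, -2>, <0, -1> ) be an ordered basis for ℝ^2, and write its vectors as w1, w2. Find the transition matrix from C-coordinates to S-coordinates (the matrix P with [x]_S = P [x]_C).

[[1, -2], [2, 0]]

Column j of P is [uj]_S, since P maps C-coordinates to S-coordinates.
Expressing u1 in S: u1 = w1 + 2w2, so column 1 of P is <1, 2>.
Doing the same for each uj gives P = [[1, -2], [2, 0]].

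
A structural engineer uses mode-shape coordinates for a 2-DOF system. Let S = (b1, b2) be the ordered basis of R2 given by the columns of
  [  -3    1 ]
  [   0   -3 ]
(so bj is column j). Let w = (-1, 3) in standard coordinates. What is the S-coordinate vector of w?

We seek scalars with c_1 b1 + c_2 b2 = w; equivalently solve M c = w where the columns of M are b1, b2.
System: -3c_1 + c_2 = -1, 0c_1 - 3c_2 = 3; solving gives c_1 = 0, c_2 = -1.
Check: 0·b1 - b2 = (-1, 3).

(0, -1)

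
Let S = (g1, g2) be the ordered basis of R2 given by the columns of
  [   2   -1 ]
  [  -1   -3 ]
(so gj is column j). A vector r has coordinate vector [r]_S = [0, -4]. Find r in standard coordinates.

By definition r = 0·g1 - 4g2.
Summing componentwise gives [4, 12].

[4, 12]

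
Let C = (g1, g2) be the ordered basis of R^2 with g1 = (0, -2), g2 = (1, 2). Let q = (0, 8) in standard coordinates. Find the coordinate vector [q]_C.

(-4, 0)

[q]_C is the unique c with M c = q, where M has columns g1, g2.
System: 0c_1 + c_2 = 0, -2c_1 + 2c_2 = 8; solving gives c_1 = -4, c_2 = 0.
Check: -4g1 + 0·g2 = (0, 8).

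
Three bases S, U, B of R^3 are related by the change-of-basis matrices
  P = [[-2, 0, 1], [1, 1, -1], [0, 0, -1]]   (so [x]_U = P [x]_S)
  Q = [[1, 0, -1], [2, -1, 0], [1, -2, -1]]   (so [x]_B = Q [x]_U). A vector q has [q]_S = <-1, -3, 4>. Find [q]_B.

Apply P to get U-coordinates <6, -8, -4>, then Q to get B-coordinates.
The result is [q]_B = <10, 20, 26>.

<10, 20, 26>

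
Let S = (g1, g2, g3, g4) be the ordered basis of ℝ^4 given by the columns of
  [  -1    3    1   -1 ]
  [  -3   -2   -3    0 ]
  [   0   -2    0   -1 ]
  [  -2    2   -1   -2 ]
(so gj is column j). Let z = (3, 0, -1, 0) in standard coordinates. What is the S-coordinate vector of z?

Write z = c_1 g1 + ... + c_4 g4 and solve for the c_i.
Row-reducing the augmented matrix [M | z] gives c = (-2, 0, 2, 1).
Check: -2g1 + 0·g2 + 2g3 + g4 = (3, 0, -1, 0).

(-2, 0, 2, 1)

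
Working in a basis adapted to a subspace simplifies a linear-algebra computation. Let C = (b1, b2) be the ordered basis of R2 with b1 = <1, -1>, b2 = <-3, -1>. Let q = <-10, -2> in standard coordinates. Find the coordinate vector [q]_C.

[q]_C is the unique c with M c = q, where M has columns b1, b2.
System: c_1 - 3c_2 = -10, -c_1 - c_2 = -2; solving gives c_1 = -1, c_2 = 3.
Check: -b1 + 3b2 = <-10, -2>.

<-1, 3>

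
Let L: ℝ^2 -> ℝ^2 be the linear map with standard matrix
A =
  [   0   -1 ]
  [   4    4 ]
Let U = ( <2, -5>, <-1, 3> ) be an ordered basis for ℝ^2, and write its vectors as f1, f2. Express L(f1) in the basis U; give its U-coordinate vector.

<3, 1>

Column 1 of [L]_U is the U-coordinate vector of L(f1).
In standard coordinates L(f1) = A f1 = <5, -12>.
Converting to U: <5, -12> = 3f1 + f2, so the coordinate vector is <3, 1>.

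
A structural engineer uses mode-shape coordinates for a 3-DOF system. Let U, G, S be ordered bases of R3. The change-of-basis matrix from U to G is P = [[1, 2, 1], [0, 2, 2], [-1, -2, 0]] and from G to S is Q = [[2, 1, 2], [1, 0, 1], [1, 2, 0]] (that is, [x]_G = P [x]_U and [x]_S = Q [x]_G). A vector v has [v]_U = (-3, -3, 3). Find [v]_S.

Apply P to get G-coordinates (-6, 0, 9), then Q to get S-coordinates.
The result is [v]_S = (6, 3, -6).

(6, 3, -6)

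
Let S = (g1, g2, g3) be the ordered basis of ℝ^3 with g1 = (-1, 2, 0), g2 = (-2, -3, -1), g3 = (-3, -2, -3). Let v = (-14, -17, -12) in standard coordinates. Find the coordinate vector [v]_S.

(-1, 3, 3)

Write v = c_1 g1 + ... + c_3 g3 and solve for the c_i.
Solving this 3x3 system gives c = (-1, 3, 3).
Check: -g1 + 3g2 + 3g3 = (-14, -17, -12).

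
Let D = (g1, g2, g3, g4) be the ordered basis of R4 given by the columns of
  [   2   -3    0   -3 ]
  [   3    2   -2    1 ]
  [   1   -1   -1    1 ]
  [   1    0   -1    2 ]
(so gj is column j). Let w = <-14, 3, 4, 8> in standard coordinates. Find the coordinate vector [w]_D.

<-1, 0, -1, 4>

[w]_D is the unique c with M c = w, where M has columns g1, ..., g4.
Gaussian elimination on [M | w] yields c = (-1, 0, -1, 4).
Check: -g1 + 0·g2 - g3 + 4g4 = <-14, 3, 4, 8>.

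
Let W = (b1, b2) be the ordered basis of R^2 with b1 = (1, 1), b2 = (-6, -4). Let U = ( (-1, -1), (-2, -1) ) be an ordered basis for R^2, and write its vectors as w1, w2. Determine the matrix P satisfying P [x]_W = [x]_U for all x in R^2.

Let M have columns bj and N have columns wj. Then for every x, N [x]_U = x = M [x]_W, so P = N^(-1) M.
Since det N = -1, N^(-1) has integer entries; multiplying gives P = [[-1, 2], [0, 2]].

[[-1, 2], [0, 2]]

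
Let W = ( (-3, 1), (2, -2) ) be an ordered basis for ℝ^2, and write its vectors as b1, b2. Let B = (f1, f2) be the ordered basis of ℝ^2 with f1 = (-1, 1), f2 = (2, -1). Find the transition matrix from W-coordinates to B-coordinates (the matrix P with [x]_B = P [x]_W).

[[-1, -2], [-2, 0]]

Take x = bj: its W-coordinates are the j-th standard unit vector, so P e_j — column j of P — equals [bj]_B.
b1 = -f1 - 2f2, giving column 1 = (-1, -2); repeating for each j gives P = [[-1, -2], [-2, 0]].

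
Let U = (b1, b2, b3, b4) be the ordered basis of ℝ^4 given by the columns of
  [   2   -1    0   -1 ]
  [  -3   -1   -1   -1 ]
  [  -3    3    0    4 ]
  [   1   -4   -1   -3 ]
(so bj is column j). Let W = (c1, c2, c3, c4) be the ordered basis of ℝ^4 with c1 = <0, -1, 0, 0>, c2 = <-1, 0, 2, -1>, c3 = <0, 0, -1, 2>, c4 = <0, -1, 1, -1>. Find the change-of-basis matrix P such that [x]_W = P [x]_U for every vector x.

Take x = bj: its U-coordinates are the j-th standard unit vector, so P e_j — column j of P — equals [bj]_W.
b1 = 2c1 - 2c2 + 0·c3 + c4, giving column 1 = <2, -2, 0, 1>; repeating for each j gives P = [[2, 2, 2, -1], [-2, 1, 0, 1], [0, -2, -1, 0], [1, -1, -1, 2]].

[[2, 2, 2, -1], [-2, 1, 0, 1], [0, -2, -1, 0], [1, -1, -1, 2]]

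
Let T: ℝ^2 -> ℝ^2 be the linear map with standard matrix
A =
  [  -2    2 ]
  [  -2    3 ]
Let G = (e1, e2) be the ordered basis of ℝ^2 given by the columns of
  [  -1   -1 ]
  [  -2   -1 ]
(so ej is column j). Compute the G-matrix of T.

[[2, 1], [0, -1]]

With P the matrix whose columns are e1, e2, [T]_G = P^(-1) A P.
Column by column: T(e1) = A e1 = (-2, -4); its G-coordinates (2, 0) give column 1.
Continuing for each basis vector yields [T]_G = [[2, 1], [0, -1]].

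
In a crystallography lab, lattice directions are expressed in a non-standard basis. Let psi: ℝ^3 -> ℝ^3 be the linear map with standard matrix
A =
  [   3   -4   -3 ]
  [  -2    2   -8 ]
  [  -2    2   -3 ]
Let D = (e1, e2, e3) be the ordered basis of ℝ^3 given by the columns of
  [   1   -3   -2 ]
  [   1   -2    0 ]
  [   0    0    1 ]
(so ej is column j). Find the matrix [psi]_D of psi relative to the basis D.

The j-th column of [psi]_D is [psi(ej)]_D.
psi(e1) = A e1 = (-1, 0, 0) = 2e1 + e2 + 0·e3, so column 1 is (2, 1, 0).
Repeating for e2, e3 and assembling the columns gives [[2, 0, 2], [1, -1, 3], [0, 2, 1]].

[[2, 0, 2], [1, -1, 3], [0, 2, 1]]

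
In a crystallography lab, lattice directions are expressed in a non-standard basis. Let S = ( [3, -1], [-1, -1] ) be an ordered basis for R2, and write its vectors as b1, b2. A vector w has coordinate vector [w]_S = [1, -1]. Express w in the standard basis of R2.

[4, 0]

The coordinates say w = b1 - b2; adding the scaled basis vectors gives [4, 0].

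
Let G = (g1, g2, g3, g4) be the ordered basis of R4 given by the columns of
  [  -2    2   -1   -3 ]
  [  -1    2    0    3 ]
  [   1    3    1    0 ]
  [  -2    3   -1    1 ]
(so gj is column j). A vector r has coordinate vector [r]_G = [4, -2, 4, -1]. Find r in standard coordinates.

[-13, -11, 2, -19]

r = M [r]_G, where M has columns g1, ..., g4.
Carrying out the matrix-vector product, r = [-13, -11, 2, -19].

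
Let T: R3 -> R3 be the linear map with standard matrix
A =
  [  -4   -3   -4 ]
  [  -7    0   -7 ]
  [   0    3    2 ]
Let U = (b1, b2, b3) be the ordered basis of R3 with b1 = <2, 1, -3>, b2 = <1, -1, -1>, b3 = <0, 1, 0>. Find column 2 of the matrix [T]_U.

Column 2 of [T]_U is the U-coordinate vector of T(b2).
In standard coordinates T(b2) = A b2 = <3, 0, -5>.
Converting to U: <3, 0, -5> = 2b1 - b2 - 3b3, so the coordinate vector is <2, -1, -3>.

<2, -1, -3>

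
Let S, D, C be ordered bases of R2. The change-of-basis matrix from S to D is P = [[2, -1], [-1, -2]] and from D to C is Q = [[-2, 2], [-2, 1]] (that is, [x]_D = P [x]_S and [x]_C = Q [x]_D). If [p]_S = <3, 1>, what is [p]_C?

First [p]_D = P [p]_S = <5, -5>.
Then [p]_C = Q [p]_D = <-20, -15>.

<-20, -15>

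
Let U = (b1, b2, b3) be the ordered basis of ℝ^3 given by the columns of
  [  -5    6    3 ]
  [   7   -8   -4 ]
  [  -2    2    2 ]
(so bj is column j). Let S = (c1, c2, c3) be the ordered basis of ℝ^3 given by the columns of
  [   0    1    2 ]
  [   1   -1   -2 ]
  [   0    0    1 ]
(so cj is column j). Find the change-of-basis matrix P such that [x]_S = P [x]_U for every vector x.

[[2, -2, -1], [-1, 2, -1], [-2, 2, 2]]

Column j of P is [bj]_S, since P maps U-coordinates to S-coordinates.
Expressing b1 in S: b1 = 2c1 - c2 - 2c3, so column 1 of P is [2, -1, -2].
Doing the same for each bj gives P = [[2, -2, -1], [-1, 2, -1], [-2, 2, 2]].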